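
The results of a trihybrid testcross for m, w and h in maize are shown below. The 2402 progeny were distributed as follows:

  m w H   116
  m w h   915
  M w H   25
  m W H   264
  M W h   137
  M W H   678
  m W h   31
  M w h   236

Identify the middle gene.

w

The two most frequent reciprocal classes, m w h and M W H, are the parental types, so the F1 was m w h / M W H.
The two rarest classes, m W h and M w H, are the double crossovers. Comparing them with the parentals, only the w allele has switched, so w is the middle locus and the order is m – w – h.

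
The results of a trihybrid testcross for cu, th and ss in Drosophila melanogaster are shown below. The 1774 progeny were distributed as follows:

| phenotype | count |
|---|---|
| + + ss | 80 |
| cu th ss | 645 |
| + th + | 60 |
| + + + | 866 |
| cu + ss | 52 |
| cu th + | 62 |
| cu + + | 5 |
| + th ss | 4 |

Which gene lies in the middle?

The two most frequent reciprocal classes, cu th ss and + + +, are the parental types, so the F1 was cu th ss / + + +.
The two rarest classes, + th ss and cu + +, are the double crossovers. Comparing them with the parentals, only the cu allele has switched, so cu is the middle locus and the order is ss – cu – th.

cu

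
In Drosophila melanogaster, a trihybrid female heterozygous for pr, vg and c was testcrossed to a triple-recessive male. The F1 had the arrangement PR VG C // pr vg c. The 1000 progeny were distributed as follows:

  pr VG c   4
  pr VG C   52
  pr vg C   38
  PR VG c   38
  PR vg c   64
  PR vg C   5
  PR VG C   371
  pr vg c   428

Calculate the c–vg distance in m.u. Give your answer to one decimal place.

8.5 m.u.

The two rarest classes, PR vg C and pr VG c, are the double crossovers. Comparing them with the parentals, only the vg allele has switched, so vg is the middle locus and the order is pr – vg – c.
Crossovers in the vg–c interval produce the single-crossover classes PR VG c and pr vg C (38 + 38 = 76) plus the double crossovers (9).
RF(vg–c) = (76 + 9) / 1000 = 85/1000 = 0.0850 → 8.5 m.u.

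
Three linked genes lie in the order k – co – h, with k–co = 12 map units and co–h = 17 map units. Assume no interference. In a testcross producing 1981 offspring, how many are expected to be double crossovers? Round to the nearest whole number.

Map distances give recombination frequencies of 0.120 and 0.170 for the two intervals.
With no interference, expected double-crossover frequency = 0.120 × 0.170 = 0.02040.
Expected number = 0.02040 × 1981 = 40.41 ≈ 40.

40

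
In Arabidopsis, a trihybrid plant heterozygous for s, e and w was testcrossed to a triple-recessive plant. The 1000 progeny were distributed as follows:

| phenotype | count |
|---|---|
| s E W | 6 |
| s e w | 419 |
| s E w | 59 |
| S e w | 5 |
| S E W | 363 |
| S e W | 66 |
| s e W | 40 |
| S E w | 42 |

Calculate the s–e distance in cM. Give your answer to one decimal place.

The two most frequent reciprocal classes, s e w and S E W, are the parental types, so the F1 was s e w / S E W.
The two rarest classes, S e w and s E W, are the double crossovers. Comparing them with the parentals, only the s allele has switched, so s is the middle locus and the order is e – s – w.
Crossovers in the e–s interval produce the single-crossover classes s E w and S e W (59 + 66 = 125) plus the double crossovers (11).
RF(e–s) = (125 + 11) / 1000 = 136/1000 = 0.1360 → 13.6 cM.

13.6 cM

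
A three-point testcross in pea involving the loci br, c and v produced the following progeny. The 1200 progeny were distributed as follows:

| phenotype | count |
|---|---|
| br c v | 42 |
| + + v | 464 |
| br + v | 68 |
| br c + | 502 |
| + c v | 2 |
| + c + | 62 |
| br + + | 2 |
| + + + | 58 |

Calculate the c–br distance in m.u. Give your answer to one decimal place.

The two most frequent reciprocal classes, br c + and + + v, are the parental types, so the F1 was br c + / + + v.
The two rarest classes, br + + and + c v, are the double crossovers. Comparing them with the parentals, only the c allele has switched, so c is the middle locus and the order is v – c – br.
Crossovers in the c–br interval produce the single-crossover classes + c + and br + v (62 + 68 = 130) plus the double crossovers (4).
RF(c–br) = (130 + 4) / 1200 = 134/1200 = 0.1117 → 11.2 m.u.

11.2 m.u.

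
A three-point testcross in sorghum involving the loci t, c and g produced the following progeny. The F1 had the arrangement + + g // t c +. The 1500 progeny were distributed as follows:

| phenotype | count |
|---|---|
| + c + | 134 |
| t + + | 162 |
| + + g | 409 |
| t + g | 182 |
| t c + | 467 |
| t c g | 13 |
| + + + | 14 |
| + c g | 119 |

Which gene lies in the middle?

The two rarest classes, + + + and t c g, are the double crossovers. Comparing them with the parentals, only the g allele has switched, so g is the middle locus and the order is t – g – c.

g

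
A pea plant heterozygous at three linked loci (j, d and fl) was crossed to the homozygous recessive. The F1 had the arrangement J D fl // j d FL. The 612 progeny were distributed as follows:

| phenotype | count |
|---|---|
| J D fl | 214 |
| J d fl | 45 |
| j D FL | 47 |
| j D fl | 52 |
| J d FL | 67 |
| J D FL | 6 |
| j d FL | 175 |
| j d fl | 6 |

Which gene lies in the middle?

fl

The two rarest classes, J D FL and j d fl, are the double crossovers. Comparing them with the parentals, only the fl allele has switched, so fl is the middle locus and the order is d – fl – j.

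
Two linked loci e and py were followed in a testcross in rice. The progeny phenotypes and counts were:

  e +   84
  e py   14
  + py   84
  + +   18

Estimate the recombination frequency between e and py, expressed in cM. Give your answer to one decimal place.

The two most frequent classes, + py (84) and e + (84), are the parental types, so the F1 was + py / e +.
The recombinant classes are + + and e py: 18 + 14 = 32.
Recombination frequency = 32/200 = 0.1600 ≈ 16.0%, i.e. 16.0 cM.

16.0 cM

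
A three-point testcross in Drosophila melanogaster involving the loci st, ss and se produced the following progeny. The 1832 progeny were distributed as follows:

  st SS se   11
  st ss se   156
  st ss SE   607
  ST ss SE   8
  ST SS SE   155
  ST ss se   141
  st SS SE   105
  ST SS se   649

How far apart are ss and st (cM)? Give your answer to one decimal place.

The two most frequent reciprocal classes, ST SS se and st ss SE, are the parental types, so the F1 was ST SS se / st ss SE.
The two rarest classes, st SS se and ST ss SE, are the double crossovers. Comparing them with the parentals, only the st allele has switched, so st is the middle locus and the order is ss – st – se.
Crossovers in the ss–st interval produce the single-crossover classes ST ss se and st SS SE (141 + 105 = 246) plus the double crossovers (19).
RF(ss–st) = (246 + 19) / 1832 = 265/1832 = 0.1447 → 14.5 cM.

14.5 cM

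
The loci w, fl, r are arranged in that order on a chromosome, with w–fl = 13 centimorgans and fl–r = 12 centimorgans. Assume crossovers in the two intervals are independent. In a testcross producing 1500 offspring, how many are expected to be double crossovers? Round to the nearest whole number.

Map distances give recombination frequencies of 0.130 and 0.120 for the two intervals.
With no interference, expected double-crossover frequency = 0.130 × 0.120 = 0.01560.
Expected number = 0.01560 × 1500 = 23.40 ≈ 23.

23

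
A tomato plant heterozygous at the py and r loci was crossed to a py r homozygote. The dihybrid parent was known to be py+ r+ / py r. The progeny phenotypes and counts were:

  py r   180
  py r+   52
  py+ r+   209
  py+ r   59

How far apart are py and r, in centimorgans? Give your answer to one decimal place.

The recombinant classes are py+ r and py r+: 59 + 52 = 111.
Recombination frequency = 111/500 = 0.2220 ≈ 22.2%, i.e. 22.2 centimorgans.

22.2 centimorgans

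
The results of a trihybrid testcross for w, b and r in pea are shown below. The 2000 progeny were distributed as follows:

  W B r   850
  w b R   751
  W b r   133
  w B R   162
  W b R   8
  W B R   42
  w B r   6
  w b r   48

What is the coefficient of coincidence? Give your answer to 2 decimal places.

The two most frequent reciprocal classes, W B r and w b R, are the parental types, so the F1 was W B r / w b R.
The two rarest classes, w B r and W b R, are the double crossovers. Comparing them with the parentals, only the w allele has switched, so w is the middle locus and the order is r – w – b.
r–w: (90 + 14)/2000 = 0.0520; w–b: (295 + 14)/2000 = 0.1545.
Expected DCO frequency = 0.0520 × 0.1545 ≈ 0.00803; observed = 14/2000 ≈ 0.00700.
Coefficient of coincidence = 0.00700/0.00803 ≈ 0.87.

0.87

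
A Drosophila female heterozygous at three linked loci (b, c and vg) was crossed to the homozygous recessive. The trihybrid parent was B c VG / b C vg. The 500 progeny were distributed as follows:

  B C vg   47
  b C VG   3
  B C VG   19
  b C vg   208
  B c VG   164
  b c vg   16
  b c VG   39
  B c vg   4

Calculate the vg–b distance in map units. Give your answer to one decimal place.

18.6 map units

The two rarest classes, B c vg and b C VG, are the double crossovers. Comparing them with the parentals, only the vg allele has switched, so vg is the middle locus and the order is b – vg – c.
Crossovers in the b–vg interval produce the single-crossover classes b c VG and B C vg (39 + 47 = 86) plus the double crossovers (7).
RF(b–vg) = (86 + 7) / 500 = 93/500 = 0.1860 → 18.6 map units.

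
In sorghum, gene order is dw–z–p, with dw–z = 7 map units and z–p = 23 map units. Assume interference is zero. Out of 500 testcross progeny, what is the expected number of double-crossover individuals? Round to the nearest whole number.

8

Map distances give recombination frequencies of 0.070 and 0.230 for the two intervals.
With no interference, expected double-crossover frequency = 0.070 × 0.230 = 0.01610.
Expected number = 0.01610 × 500 = 8.05 ≈ 8.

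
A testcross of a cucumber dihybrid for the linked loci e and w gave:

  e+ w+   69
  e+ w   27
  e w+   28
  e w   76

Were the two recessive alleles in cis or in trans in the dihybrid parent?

The two most frequent classes are e+ w+ (69) and e w (76); these are the parental (non-recombinant) types.
So the F1 carried e+ w+ on one chromosome and e w on the other — the recessive alleles are on the same chromosome (cis / coupling).

cis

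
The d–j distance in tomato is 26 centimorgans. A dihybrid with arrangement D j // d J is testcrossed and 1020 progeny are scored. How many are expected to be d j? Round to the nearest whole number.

133

A map distance of 26 centimorgans corresponds to a recombination frequency of 0.260.
The F1 is D j / d J, so d j is a recombinant gamete class with expected frequency r/2 = 0.260/2 = 0.1300.
Expected number = 0.1300 × 1020 = 132.60 ≈ 133.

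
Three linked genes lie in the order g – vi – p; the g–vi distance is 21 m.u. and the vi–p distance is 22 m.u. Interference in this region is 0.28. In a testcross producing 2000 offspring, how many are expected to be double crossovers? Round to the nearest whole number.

67

Map distances give recombination frequencies of 0.210 and 0.220 for the two intervals.
With interference 0.28 (so coincidence = 0.72), expected double-crossover frequency = 0.210 × 0.220 × 0.72 = 0.03326.
Expected number = 0.03326 × 2000 = 66.53 ≈ 67.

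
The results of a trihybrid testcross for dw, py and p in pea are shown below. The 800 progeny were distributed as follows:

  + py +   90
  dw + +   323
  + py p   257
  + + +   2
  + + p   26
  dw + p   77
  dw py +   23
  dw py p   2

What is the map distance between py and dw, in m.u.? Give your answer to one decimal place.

The two most frequent reciprocal classes, + py p and dw + +, are the parental types, so the F1 was + py p / dw + +.
The two rarest classes, dw py p and + + +, are the double crossovers. Comparing them with the parentals, only the dw allele has switched, so dw is the middle locus and the order is py – dw – p.
Crossovers in the py–dw interval produce the single-crossover classes + + p and dw py + (26 + 23 = 49) plus the double crossovers (4).
RF(py–dw) = (49 + 4) / 800 = 53/800 = 0.0663 → 6.6 m.u.

6.6 m.u.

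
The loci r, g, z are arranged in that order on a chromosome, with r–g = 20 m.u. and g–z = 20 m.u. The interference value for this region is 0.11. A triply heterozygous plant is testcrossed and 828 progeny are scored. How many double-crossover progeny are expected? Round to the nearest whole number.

29

Map distances give recombination frequencies of 0.200 and 0.200 for the two intervals.
With interference 0.11 (so coincidence = 0.89), expected double-crossover frequency = 0.200 × 0.200 × 0.89 = 0.03560.
Expected number = 0.03560 × 828 = 29.48 ≈ 29.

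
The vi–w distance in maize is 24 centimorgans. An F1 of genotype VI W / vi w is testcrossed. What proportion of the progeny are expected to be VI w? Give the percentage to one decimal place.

12.0%

A map distance of 24 centimorgans corresponds to a recombination frequency of 0.240.
The F1 is VI W / vi w, so VI w is a recombinant gamete class with expected frequency r/2 = 0.240/2 = 0.1200.
That is 0.1200 = 12.0% of the progeny.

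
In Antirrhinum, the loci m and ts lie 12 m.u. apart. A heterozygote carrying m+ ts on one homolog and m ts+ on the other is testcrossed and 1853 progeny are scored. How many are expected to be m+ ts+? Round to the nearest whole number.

111

A map distance of 12 m.u. corresponds to a recombination frequency of 0.120.
The F1 is m+ ts / m ts+, so m+ ts+ is a recombinant gamete class with expected frequency r/2 = 0.120/2 = 0.0600.
Expected number = 0.0600 × 1853 = 111.18 ≈ 111.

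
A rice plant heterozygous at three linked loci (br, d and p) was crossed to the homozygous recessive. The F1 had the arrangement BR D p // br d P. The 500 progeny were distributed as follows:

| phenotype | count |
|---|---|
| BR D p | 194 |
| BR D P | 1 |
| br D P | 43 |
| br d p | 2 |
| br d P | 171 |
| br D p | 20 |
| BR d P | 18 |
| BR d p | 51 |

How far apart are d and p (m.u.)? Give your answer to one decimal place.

19.4 m.u.

The two rarest classes, BR D P and br d p, are the double crossovers. Comparing them with the parentals, only the p allele has switched, so p is the middle locus and the order is d – p – br.
Crossovers in the d–p interval produce the single-crossover classes BR d p and br D P (51 + 43 = 94) plus the double crossovers (3).
RF(d–p) = (94 + 3) / 500 = 97/500 = 0.1940 → 19.4 m.u.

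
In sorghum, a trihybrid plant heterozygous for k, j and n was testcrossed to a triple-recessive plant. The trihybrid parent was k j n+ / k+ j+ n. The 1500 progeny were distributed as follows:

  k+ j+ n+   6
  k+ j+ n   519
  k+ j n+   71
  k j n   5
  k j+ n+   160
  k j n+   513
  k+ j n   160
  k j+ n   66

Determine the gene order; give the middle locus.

The two rarest classes, k j n and k+ j+ n+, are the double crossovers. Comparing them with the parentals, only the n allele has switched, so n is the middle locus and the order is j – n – k.

n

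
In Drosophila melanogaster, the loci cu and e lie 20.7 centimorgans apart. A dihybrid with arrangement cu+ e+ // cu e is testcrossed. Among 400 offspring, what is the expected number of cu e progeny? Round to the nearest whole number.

A map distance of 20.7 centimorgans corresponds to a recombination frequency of 0.207.
The F1 is cu+ e+ / cu e, so cu e is a parental gamete class with expected frequency (1 − r)/2 = 0.793/2 = 0.3965.
Expected number = 0.3965 × 400 = 158.60 ≈ 159.

159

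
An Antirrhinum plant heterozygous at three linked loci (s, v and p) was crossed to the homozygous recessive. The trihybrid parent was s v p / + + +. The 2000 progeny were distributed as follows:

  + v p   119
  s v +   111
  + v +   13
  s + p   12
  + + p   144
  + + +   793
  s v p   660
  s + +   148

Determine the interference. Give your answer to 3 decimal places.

0.388

The two rarest classes, s + p and + v +, are the double crossovers. Comparing them with the parentals, only the v allele has switched, so v is the middle locus and the order is p – v – s.
p–v: (255 + 25)/2000 = 0.1400; v–s: (267 + 25)/2000 = 0.1460.
Expected DCO frequency = 0.1400 × 0.1460 ≈ 0.02044; observed = 25/2000 ≈ 0.01250.
Coefficient of coincidence = 0.01250/0.02044 ≈ 0.612; interference = 1 − 0.612 = 0.388.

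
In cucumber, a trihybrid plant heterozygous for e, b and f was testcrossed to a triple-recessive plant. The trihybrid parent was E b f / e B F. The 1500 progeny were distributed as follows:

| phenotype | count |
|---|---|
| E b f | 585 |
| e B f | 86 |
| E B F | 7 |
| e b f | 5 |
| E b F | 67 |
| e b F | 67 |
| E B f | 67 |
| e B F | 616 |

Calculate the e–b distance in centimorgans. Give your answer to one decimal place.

The two rarest classes, e b f and E B F, are the double crossovers. Comparing them with the parentals, only the e allele has switched, so e is the middle locus and the order is f – e – b.
Crossovers in the e–b interval produce the single-crossover classes E B f and e b F (67 + 67 = 134) plus the double crossovers (12).
RF(e–b) = (134 + 12) / 1500 = 146/1500 = 0.0973 → 9.7 centimorgans.

9.7 centimorgans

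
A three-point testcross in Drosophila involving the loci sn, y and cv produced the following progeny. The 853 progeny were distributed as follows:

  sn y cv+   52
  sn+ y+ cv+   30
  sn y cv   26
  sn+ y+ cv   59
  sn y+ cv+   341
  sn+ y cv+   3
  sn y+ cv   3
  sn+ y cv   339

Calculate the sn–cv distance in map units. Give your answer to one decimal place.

The two most frequent reciprocal classes, sn y+ cv+ and sn+ y cv, are the parental types, so the F1 was sn y+ cv+ / sn+ y cv.
The two rarest classes, sn y+ cv and sn+ y cv+, are the double crossovers. Comparing them with the parentals, only the cv allele has switched, so cv is the middle locus and the order is y – cv – sn.
Crossovers in the cv–sn interval produce the single-crossover classes sn+ y+ cv+ and sn y cv (30 + 26 = 56) plus the double crossovers (6).
RF(cv–sn) = (56 + 6) / 853 = 62/853 = 0.0727 → 7.3 map units.

7.3 map units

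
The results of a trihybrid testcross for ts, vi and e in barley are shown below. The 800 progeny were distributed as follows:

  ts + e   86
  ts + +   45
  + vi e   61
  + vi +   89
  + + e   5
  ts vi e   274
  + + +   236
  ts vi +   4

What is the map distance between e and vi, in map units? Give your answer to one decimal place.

23.0 map units

The two most frequent reciprocal classes, ts vi e and + + +, are the parental types, so the F1 was ts vi e / + + +.
The two rarest classes, ts vi + and + + e, are the double crossovers. Comparing them with the parentals, only the e allele has switched, so e is the middle locus and the order is ts – e – vi.
Crossovers in the e–vi interval produce the single-crossover classes ts + e and + vi + (86 + 89 = 175) plus the double crossovers (9).
RF(e–vi) = (175 + 9) / 800 = 184/800 = 0.2300 → 23.0 map units.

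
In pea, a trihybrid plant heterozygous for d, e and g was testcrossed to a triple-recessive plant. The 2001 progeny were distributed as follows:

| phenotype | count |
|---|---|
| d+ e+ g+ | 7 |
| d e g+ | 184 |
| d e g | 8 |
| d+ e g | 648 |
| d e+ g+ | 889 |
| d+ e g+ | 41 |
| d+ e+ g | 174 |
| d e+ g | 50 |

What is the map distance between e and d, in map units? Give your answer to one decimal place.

18.6 map units

The two most frequent reciprocal classes, d e+ g+ and d+ e g, are the parental types, so the F1 was d e+ g+ / d+ e g.
The two rarest classes, d+ e+ g+ and d e g, are the double crossovers. Comparing them with the parentals, only the d allele has switched, so d is the middle locus and the order is e – d – g.
Crossovers in the e–d interval produce the single-crossover classes d e g+ and d+ e+ g (184 + 174 = 358) plus the double crossovers (15).
RF(e–d) = (358 + 15) / 2001 = 373/2001 = 0.1864 → 18.6 map units.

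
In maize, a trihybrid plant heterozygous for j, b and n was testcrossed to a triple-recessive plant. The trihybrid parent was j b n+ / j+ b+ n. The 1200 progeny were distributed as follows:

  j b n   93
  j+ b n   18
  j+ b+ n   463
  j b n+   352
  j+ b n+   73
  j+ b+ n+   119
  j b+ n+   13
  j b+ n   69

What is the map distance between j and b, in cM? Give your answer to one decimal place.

14.4 cM

The two rarest classes, j b+ n+ and j+ b n, are the double crossovers. Comparing them with the parentals, only the b allele has switched, so b is the middle locus and the order is n – b – j.
Crossovers in the b–j interval produce the single-crossover classes j+ b n+ and j b+ n (73 + 69 = 142) plus the double crossovers (31).
RF(b–j) = (142 + 31) / 1200 = 173/1200 = 0.1442 → 14.4 cM.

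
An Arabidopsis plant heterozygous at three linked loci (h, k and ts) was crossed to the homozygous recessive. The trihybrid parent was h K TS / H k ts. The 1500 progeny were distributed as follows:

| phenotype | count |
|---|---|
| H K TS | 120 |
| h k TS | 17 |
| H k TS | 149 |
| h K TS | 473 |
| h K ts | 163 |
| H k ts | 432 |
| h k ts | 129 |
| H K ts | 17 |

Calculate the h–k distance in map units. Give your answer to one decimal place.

The two rarest classes, h k TS and H K ts, are the double crossovers. Comparing them with the parentals, only the k allele has switched, so k is the middle locus and the order is h – k – ts.
Crossovers in the h–k interval produce the single-crossover classes H K TS and h k ts (120 + 129 = 249) plus the double crossovers (34).
RF(h–k) = (249 + 34) / 1500 = 283/1500 = 0.1887 → 18.9 map units.

18.9 map units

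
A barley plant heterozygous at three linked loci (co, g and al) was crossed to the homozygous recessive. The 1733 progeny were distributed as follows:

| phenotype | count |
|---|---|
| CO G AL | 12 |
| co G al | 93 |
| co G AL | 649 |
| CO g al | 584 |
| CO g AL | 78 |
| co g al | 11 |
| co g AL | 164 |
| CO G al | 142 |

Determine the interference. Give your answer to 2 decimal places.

The two most frequent reciprocal classes, co G AL and CO g al, are the parental types, so the F1 was co G AL / CO g al.
The two rarest classes, CO G AL and co g al, are the double crossovers. Comparing them with the parentals, only the co allele has switched, so co is the middle locus and the order is al – co – g.
al–co: (171 + 23)/1733 = 0.1119; co–g: (306 + 23)/1733 = 0.1898.
Expected DCO frequency = 0.1119 × 0.1898 ≈ 0.02124; observed = 23/1733 ≈ 0.01327.
Coefficient of coincidence = 0.01327/0.02124 ≈ 0.62; interference = 1 − 0.62 = 0.38.

0.38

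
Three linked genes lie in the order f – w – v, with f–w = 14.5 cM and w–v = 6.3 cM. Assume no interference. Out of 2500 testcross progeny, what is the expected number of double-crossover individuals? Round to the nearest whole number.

Map distances give recombination frequencies of 0.145 and 0.063 for the two intervals.
With no interference, expected double-crossover frequency = 0.145 × 0.063 = 0.00913.
Expected number = 0.00913 × 2500 = 22.84 ≈ 23.

23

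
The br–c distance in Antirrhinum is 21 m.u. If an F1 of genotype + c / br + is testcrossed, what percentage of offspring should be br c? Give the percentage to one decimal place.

A map distance of 21 m.u. corresponds to a recombination frequency of 0.210.
The F1 is + c / br +, so br c is a recombinant gamete class with expected frequency r/2 = 0.210/2 = 0.1050.
That is 0.1050 = 10.5% of the progeny.

10.5%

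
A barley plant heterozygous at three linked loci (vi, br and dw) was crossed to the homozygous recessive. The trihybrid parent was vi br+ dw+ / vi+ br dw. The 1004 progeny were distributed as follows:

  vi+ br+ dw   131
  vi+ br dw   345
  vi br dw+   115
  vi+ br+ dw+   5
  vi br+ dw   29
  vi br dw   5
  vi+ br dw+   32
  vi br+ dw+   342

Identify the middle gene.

vi

The two rarest classes, vi+ br+ dw+ and vi br dw, are the double crossovers. Comparing them with the parentals, only the vi allele has switched, so vi is the middle locus and the order is dw – vi – br.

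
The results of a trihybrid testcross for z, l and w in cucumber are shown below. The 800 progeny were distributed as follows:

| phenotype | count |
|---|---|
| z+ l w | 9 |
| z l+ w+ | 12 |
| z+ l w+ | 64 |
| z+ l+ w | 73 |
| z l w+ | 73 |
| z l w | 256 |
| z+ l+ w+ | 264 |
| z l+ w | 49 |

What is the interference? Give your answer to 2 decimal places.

0.25

The two most frequent reciprocal classes, z l w and z+ l+ w+, are the parental types, so the F1 was z l w / z+ l+ w+.
The two rarest classes, z+ l w and z l+ w+, are the double crossovers. Comparing them with the parentals, only the z allele has switched, so z is the middle locus and the order is w – z – l.
w–z: (146 + 21)/800 = 0.2087; z–l: (113 + 21)/800 = 0.1675.
Expected DCO frequency = 0.2087 × 0.1675 ≈ 0.03496; observed = 21/800 ≈ 0.02625.
Coefficient of coincidence = 0.02625/0.03496 ≈ 0.75; interference = 1 − 0.75 = 0.25.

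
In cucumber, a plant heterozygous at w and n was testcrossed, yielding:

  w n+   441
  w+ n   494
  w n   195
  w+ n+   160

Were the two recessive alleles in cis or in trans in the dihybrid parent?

The two most frequent classes are w+ n (494) and w n+ (441); these are the parental (non-recombinant) types.
So the F1 carried w+ n on one chromosome and w n+ on the other — the recessive alleles are on opposite chromosomes (trans / repulsion).

trans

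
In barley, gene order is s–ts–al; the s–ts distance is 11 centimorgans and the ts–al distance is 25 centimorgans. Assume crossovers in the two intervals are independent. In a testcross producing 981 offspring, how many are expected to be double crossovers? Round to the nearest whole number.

27

Map distances give recombination frequencies of 0.110 and 0.250 for the two intervals.
With no interference, expected double-crossover frequency = 0.110 × 0.250 = 0.02750.
Expected number = 0.02750 × 981 = 26.98 ≈ 27.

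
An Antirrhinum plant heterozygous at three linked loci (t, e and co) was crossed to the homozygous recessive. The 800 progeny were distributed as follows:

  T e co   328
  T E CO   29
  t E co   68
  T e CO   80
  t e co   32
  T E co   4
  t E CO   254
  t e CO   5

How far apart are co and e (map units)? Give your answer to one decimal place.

19.6 map units

The two most frequent reciprocal classes, t E CO and T e co, are the parental types, so the F1 was t E CO / T e co.
The two rarest classes, t e CO and T E co, are the double crossovers. Comparing them with the parentals, only the e allele has switched, so e is the middle locus and the order is co – e – t.
Crossovers in the co–e interval produce the single-crossover classes t E co and T e CO (68 + 80 = 148) plus the double crossovers (9).
RF(co–e) = (148 + 9) / 800 = 157/800 = 0.1963 → 19.6 map units.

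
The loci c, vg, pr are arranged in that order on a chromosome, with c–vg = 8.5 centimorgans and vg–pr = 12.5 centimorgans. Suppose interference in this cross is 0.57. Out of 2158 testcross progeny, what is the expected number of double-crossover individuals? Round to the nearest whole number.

10

Map distances give recombination frequencies of 0.085 and 0.125 for the two intervals.
With interference 0.57 (so coincidence = 0.43), expected double-crossover frequency = 0.085 × 0.125 × 0.43 = 0.00457.
Expected number = 0.00457 × 2158 = 9.86 ≈ 10.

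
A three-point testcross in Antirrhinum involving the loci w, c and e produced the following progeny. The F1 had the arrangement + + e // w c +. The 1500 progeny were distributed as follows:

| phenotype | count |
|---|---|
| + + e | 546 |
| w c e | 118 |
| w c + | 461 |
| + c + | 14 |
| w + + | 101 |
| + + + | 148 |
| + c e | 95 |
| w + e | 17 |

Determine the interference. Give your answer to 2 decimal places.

0.31

The two rarest classes, w + e and + c +, are the double crossovers. Comparing them with the parentals, only the w allele has switched, so w is the middle locus and the order is e – w – c.
e–w: (266 + 31)/1500 = 0.1980; w–c: (196 + 31)/1500 = 0.1513.
Expected DCO frequency = 0.1980 × 0.1513 ≈ 0.02996; observed = 31/1500 ≈ 0.02067.
Coefficient of coincidence = 0.02067/0.02996 ≈ 0.69; interference = 1 − 0.69 = 0.31.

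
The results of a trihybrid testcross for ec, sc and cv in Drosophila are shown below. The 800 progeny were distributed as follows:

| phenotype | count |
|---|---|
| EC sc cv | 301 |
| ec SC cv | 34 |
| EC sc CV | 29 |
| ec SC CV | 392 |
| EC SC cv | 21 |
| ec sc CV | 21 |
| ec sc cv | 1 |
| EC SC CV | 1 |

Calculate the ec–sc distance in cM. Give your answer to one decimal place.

The two most frequent reciprocal classes, EC sc cv and ec SC CV, are the parental types, so the F1 was EC sc cv / ec SC CV.
The two rarest classes, ec sc cv and EC SC CV, are the double crossovers. Comparing them with the parentals, only the ec allele has switched, so ec is the middle locus and the order is cv – ec – sc.
Crossovers in the ec–sc interval produce the single-crossover classes EC SC cv and ec sc CV (21 + 21 = 42) plus the double crossovers (2).
RF(ec–sc) = (42 + 2) / 800 = 44/800 = 0.0550 → 5.5 cM.

5.5 cM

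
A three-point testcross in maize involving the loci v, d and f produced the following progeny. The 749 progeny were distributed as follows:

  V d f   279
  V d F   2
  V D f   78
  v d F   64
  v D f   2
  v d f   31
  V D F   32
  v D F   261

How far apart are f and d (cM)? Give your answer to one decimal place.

The two most frequent reciprocal classes, v D F and V d f, are the parental types, so the F1 was v D F / V d f.
The two rarest classes, v D f and V d F, are the double crossovers. Comparing them with the parentals, only the f allele has switched, so f is the middle locus and the order is v – f – d.
Crossovers in the f–d interval produce the single-crossover classes v d F and V D f (64 + 78 = 142) plus the double crossovers (4).
RF(f–d) = (142 + 4) / 749 = 146/749 = 0.1949 → 19.5 cM.

19.5 cM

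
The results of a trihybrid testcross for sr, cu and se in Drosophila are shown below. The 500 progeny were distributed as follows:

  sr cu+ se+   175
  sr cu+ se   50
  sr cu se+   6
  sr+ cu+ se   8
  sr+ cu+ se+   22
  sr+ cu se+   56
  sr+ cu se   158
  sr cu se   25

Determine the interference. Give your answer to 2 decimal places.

0.04

The two most frequent reciprocal classes, sr cu+ se+ and sr+ cu se, are the parental types, so the F1 was sr cu+ se+ / sr+ cu se.
The two rarest classes, sr cu se+ and sr+ cu+ se, are the double crossovers. Comparing them with the parentals, only the cu allele has switched, so cu is the middle locus and the order is sr – cu – se.
sr–cu: (47 + 14)/500 = 0.1220; cu–se: (106 + 14)/500 = 0.2400.
Expected DCO frequency = 0.1220 × 0.2400 ≈ 0.02928; observed = 14/500 ≈ 0.02800.
Coefficient of coincidence = 0.02800/0.02928 ≈ 0.96; interference = 1 − 0.96 = 0.04.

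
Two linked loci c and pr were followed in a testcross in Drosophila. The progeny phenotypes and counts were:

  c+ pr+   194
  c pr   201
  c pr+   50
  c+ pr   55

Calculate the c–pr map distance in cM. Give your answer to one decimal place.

21.0 cM

The two most frequent classes, c+ pr+ (194) and c pr (201), are the parental types, so the F1 was c+ pr+ / c pr.
The recombinant classes are c+ pr and c pr+: 55 + 50 = 105.
Recombination frequency = 105/500 = 0.2100 ≈ 21.0%, i.e. 21.0 cM.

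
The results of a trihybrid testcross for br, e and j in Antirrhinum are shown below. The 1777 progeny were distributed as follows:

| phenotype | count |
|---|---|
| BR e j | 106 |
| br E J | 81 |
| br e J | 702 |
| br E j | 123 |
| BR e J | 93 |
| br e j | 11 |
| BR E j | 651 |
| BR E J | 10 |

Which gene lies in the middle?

The two most frequent reciprocal classes, br e J and BR E j, are the parental types, so the F1 was br e J / BR E j.
The two rarest classes, br e j and BR E J, are the double crossovers. Comparing them with the parentals, only the j allele has switched, so j is the middle locus and the order is e – j – br.

j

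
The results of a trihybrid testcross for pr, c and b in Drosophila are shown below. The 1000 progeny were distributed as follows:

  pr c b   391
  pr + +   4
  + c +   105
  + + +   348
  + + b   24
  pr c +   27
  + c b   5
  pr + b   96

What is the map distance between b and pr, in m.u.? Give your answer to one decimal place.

6.0 m.u.

The two most frequent reciprocal classes, pr c b and + + +, are the parental types, so the F1 was pr c b / + + +.
The two rarest classes, + c b and pr + +, are the double crossovers. Comparing them with the parentals, only the pr allele has switched, so pr is the middle locus and the order is c – pr – b.
Crossovers in the pr–b interval produce the single-crossover classes pr c + and + + b (27 + 24 = 51) plus the double crossovers (9).
RF(pr–b) = (51 + 9) / 1000 = 60/1000 = 0.0600 → 6.0 m.u.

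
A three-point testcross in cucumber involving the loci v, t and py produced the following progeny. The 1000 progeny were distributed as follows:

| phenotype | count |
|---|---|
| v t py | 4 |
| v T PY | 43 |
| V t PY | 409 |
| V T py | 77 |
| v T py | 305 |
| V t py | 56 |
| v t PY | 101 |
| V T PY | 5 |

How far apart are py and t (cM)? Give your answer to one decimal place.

10.8 cM

The two most frequent reciprocal classes, V t PY and v T py, are the parental types, so the F1 was V t PY / v T py.
The two rarest classes, V T PY and v t py, are the double crossovers. Comparing them with the parentals, only the t allele has switched, so t is the middle locus and the order is py – t – v.
Crossovers in the py–t interval produce the single-crossover classes V t py and v T PY (56 + 43 = 99) plus the double crossovers (9).
RF(py–t) = (99 + 9) / 1000 = 108/1000 = 0.1080 → 10.8 cM.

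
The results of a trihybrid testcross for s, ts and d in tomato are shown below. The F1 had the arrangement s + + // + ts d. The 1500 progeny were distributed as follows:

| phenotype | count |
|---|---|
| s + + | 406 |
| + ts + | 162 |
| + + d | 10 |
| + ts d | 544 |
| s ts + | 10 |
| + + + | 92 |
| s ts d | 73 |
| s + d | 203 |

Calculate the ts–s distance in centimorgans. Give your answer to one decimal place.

The two rarest classes, s ts + and + + d, are the double crossovers. Comparing them with the parentals, only the ts allele has switched, so ts is the middle locus and the order is s – ts – d.
Crossovers in the s–ts interval produce the single-crossover classes + + + and s ts d (92 + 73 = 165) plus the double crossovers (20).
RF(s–ts) = (165 + 20) / 1500 = 185/1500 = 0.1233 → 12.3 centimorgans.

12.3 centimorgans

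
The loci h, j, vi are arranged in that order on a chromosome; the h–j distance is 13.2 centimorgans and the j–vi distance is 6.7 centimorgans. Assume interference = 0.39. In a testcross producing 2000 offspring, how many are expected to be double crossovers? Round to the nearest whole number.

11

Map distances give recombination frequencies of 0.132 and 0.067 for the two intervals.
With interference 0.39 (so coincidence = 0.61), expected double-crossover frequency = 0.132 × 0.067 × 0.61 = 0.00539.
Expected number = 0.00539 × 2000 = 10.79 ≈ 11.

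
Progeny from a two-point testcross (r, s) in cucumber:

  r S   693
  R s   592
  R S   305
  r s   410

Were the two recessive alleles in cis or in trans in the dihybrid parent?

trans

The two most frequent classes are R s (592) and r S (693); these are the parental (non-recombinant) types.
So the F1 carried R s on one chromosome and r S on the other — the recessive alleles are on opposite chromosomes (trans / repulsion).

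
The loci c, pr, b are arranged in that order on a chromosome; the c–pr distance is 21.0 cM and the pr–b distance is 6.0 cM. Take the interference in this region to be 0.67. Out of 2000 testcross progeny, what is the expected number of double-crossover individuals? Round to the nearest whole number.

8

Map distances give recombination frequencies of 0.210 and 0.060 for the two intervals.
With interference 0.67 (so coincidence = 0.33), expected double-crossover frequency = 0.210 × 0.060 × 0.33 = 0.00416.
Expected number = 0.00416 × 2000 = 8.32 ≈ 8.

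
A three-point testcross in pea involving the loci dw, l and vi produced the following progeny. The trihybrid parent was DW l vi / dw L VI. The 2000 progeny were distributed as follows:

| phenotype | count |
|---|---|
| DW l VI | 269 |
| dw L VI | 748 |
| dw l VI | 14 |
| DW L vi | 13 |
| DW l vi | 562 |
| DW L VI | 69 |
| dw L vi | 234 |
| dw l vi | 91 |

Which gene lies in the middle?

The two rarest classes, DW L vi and dw l VI, are the double crossovers. Comparing them with the parentals, only the l allele has switched, so l is the middle locus and the order is dw – l – vi.

l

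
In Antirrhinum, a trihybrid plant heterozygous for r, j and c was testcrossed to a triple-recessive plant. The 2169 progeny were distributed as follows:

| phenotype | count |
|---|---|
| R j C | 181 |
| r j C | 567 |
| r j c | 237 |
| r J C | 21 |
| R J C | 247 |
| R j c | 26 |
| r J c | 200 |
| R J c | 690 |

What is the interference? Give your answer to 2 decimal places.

0.55

The two most frequent reciprocal classes, r j C and R J c, are the parental types, so the F1 was r j C / R J c.
The two rarest classes, r J C and R j c, are the double crossovers. Comparing them with the parentals, only the j allele has switched, so j is the middle locus and the order is r – j – c.
r–j: (381 + 47)/2169 = 0.1973; j–c: (484 + 47)/2169 = 0.2448.
Expected DCO frequency = 0.1973 × 0.2448 ≈ 0.04830; observed = 47/2169 ≈ 0.02167.
Coefficient of coincidence = 0.02167/0.04830 ≈ 0.45; interference = 1 − 0.45 = 0.55.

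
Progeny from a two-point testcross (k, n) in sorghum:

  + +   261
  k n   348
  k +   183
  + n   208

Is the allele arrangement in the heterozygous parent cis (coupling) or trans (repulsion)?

The two most frequent classes are + + (261) and k n (348); these are the parental (non-recombinant) types.
So the F1 carried + + on one chromosome and k n on the other — the recessive alleles are on the same chromosome (cis / coupling).

cis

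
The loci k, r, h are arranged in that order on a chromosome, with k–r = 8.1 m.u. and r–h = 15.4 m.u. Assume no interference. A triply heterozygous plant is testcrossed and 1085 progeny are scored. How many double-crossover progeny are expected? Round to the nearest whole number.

14

Map distances give recombination frequencies of 0.081 and 0.154 for the two intervals.
With no interference, expected double-crossover frequency = 0.081 × 0.154 = 0.01247.
Expected number = 0.01247 × 1085 = 13.53 ≈ 14.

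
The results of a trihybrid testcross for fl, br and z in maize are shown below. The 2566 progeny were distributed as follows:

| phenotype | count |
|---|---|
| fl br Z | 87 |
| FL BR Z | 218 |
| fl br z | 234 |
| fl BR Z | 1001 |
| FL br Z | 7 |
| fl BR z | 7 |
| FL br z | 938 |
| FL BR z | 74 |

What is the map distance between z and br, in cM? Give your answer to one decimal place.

The two most frequent reciprocal classes, FL br z and fl BR Z, are the parental types, so the F1 was FL br z / fl BR Z.
The two rarest classes, FL br Z and fl BR z, are the double crossovers. Comparing them with the parentals, only the z allele has switched, so z is the middle locus and the order is fl – z – br.
Crossovers in the z–br interval produce the single-crossover classes FL BR z and fl br Z (74 + 87 = 161) plus the double crossovers (14).
RF(z–br) = (161 + 14) / 2566 = 175/2566 = 0.0682 → 6.8 cM.

6.8 cM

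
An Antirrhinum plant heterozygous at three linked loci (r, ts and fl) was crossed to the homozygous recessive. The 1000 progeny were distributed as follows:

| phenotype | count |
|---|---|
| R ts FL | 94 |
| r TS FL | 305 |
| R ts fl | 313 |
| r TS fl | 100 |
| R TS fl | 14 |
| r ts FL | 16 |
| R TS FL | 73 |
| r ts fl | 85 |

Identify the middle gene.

The two most frequent reciprocal classes, r TS FL and R ts fl, are the parental types, so the F1 was r TS FL / R ts fl.
The two rarest classes, r ts FL and R TS fl, are the double crossovers. Comparing them with the parentals, only the ts allele has switched, so ts is the middle locus and the order is fl – ts – r.

ts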